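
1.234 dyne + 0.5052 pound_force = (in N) 2.247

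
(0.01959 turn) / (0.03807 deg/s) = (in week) 0.0003063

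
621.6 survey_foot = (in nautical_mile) 0.1023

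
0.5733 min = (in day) 0.0003981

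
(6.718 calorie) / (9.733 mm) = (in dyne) 2.888e+08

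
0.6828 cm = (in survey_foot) 0.0224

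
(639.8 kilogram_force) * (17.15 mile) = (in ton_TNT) 0.04139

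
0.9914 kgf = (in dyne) 9.722e+05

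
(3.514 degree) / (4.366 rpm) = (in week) 2.218e-07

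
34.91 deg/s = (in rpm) 5.818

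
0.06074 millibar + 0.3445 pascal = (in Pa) 6.418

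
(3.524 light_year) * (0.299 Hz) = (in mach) 2.928e+13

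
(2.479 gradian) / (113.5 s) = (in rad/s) 0.0003431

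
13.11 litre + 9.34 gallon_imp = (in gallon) 14.68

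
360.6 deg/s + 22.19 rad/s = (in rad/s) 28.48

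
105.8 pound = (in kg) 47.99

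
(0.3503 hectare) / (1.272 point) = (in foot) 2.561e+07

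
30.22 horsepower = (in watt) 2.254e+04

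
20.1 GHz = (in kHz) 2.01e+07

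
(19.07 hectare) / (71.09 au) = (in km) 1.793e-11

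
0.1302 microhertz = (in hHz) 1.302e-09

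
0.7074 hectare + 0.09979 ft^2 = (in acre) 1.748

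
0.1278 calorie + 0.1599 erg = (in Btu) 0.0005068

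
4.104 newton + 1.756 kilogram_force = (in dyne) 2.132e+06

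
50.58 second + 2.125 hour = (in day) 0.08913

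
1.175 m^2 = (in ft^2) 12.65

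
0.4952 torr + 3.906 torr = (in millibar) 5.868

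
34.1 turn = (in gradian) 1.364e+04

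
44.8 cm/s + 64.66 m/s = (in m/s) 65.11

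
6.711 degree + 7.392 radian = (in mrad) 7509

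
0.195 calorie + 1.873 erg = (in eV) 5.092e+18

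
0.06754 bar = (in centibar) 6.754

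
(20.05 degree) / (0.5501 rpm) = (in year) 1.926e-07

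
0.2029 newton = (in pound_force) 0.04561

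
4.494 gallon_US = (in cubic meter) 0.01701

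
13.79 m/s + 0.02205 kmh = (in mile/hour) 30.86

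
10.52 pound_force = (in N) 46.8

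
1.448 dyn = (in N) 1.448e-05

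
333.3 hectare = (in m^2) 3.333e+06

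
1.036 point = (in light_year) 3.863e-20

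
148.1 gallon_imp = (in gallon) 177.9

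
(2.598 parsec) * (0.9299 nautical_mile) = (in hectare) 1.381e+16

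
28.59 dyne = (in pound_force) 6.427e-05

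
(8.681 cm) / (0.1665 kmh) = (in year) 5.952e-08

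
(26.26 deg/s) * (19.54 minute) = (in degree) 3.079e+04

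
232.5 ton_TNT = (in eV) 6.072e+30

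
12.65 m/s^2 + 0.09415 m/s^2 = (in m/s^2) 12.74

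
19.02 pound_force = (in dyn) 8.461e+06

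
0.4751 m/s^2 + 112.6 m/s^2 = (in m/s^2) 113.1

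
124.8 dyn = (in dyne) 124.8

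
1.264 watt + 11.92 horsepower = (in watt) 8890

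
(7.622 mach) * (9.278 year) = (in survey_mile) 4.718e+08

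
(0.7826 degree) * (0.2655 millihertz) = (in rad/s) 3.626e-06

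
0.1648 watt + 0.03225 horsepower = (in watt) 24.21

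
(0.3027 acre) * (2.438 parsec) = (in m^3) 9.215e+19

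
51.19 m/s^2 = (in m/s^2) 51.19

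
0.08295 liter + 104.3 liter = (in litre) 104.4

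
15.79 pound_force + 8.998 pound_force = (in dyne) 1.103e+07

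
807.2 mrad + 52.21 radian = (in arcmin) 1.823e+05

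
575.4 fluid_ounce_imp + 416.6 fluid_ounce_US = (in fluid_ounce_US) 969.4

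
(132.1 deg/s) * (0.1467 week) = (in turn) 3.256e+04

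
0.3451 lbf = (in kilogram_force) 0.1565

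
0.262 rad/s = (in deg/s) 15.01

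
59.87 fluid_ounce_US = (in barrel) 0.01114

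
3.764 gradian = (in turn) 0.00941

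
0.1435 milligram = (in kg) 1.435e-07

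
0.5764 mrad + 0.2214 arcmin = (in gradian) 0.04079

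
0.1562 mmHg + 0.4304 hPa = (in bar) 0.0006386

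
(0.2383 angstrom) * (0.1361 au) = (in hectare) 4.852e-05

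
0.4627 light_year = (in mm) 4.377e+18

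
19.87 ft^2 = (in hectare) 0.0001846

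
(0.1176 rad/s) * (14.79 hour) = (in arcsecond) 1.292e+09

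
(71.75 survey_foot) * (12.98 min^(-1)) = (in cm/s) 473.1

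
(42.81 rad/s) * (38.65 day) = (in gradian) 9.101e+09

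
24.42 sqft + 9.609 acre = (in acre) 9.61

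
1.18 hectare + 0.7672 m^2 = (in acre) 2.916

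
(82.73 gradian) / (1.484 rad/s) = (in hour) 0.0002432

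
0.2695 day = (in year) 0.0007384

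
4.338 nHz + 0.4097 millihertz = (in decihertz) 0.004097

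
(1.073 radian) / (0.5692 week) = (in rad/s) 3.117e-06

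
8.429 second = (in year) 2.673e-07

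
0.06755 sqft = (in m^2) 0.006276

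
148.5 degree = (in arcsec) 5.346e+05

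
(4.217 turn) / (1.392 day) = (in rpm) 0.002104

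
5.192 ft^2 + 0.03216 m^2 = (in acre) 0.0001271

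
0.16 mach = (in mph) 121.9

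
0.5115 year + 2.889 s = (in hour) 4481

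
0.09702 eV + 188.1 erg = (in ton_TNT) 4.496e-15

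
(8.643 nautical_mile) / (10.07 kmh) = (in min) 95.37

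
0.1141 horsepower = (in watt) 85.08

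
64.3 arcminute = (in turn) 0.002977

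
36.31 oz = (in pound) 2.269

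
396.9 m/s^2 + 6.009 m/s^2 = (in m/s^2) 402.9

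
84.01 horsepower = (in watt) 6.265e+04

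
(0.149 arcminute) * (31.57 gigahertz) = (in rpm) 1.307e+07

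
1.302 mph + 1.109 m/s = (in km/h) 6.088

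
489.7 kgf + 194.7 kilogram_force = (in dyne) 6.712e+08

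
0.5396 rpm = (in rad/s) 0.05651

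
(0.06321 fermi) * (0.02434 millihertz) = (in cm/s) 1.539e-19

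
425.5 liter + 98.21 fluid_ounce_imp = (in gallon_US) 113.1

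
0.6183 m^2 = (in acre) 0.0001528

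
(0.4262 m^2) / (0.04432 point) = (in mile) 16.94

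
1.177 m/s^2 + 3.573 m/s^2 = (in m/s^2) 4.75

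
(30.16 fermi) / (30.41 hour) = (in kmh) 9.918e-19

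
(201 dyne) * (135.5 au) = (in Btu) 3.862e+07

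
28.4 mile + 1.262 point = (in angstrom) 4.571e+14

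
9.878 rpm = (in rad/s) 1.034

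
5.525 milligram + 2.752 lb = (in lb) 2.752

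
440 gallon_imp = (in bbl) 12.58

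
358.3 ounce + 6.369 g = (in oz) 358.5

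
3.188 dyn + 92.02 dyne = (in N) 0.0009521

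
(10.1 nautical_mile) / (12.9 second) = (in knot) 2819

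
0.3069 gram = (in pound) 0.0006766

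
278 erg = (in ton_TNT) 6.644e-15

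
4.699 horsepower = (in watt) 3504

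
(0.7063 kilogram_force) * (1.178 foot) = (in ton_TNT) 5.944e-10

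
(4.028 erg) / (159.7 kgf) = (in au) 1.719e-21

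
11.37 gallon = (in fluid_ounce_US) 1455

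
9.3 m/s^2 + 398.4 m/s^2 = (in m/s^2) 407.7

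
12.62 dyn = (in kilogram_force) 1.287e-05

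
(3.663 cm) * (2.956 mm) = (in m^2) 0.0001083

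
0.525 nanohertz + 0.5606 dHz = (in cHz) 5.606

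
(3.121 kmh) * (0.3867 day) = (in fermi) 2.897e+19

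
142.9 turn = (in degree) 5.144e+04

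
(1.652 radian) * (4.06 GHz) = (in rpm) 6.405e+10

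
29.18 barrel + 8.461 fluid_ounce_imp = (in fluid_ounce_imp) 1.633e+05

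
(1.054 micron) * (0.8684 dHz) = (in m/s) 9.153e-08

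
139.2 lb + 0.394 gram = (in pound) 139.2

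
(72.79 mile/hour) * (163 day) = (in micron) 4.583e+14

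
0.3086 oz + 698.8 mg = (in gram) 9.447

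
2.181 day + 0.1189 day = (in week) 0.3286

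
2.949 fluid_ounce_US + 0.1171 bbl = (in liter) 18.7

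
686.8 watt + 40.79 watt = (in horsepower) 0.9757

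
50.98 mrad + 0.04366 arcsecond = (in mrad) 50.98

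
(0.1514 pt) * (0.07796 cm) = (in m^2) 4.164e-08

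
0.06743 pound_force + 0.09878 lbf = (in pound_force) 0.1662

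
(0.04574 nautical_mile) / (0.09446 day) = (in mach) 3.048e-05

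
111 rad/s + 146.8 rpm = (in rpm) 1207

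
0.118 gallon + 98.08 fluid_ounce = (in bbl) 0.02105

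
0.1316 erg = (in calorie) 3.145e-09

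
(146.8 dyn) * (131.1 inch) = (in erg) 4.888e+04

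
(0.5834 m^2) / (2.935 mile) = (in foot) 0.0004052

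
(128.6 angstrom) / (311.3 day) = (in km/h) 1.721e-15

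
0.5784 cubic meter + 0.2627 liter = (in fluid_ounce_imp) 2.037e+04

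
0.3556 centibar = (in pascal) 355.6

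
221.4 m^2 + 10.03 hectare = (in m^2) 1.005e+05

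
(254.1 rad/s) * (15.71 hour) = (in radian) 1.437e+07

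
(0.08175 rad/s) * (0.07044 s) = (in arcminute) 19.8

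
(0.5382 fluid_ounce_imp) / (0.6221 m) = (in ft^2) 0.0002646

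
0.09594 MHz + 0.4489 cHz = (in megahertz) 0.09594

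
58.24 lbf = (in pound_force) 58.24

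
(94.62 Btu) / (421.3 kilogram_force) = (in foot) 79.27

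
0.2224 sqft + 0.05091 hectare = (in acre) 0.1258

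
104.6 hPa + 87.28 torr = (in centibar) 22.1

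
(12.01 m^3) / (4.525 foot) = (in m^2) 8.708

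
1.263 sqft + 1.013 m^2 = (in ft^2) 12.17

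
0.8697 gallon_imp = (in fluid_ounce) 133.7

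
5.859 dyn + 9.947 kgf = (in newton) 97.55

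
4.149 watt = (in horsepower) 0.005564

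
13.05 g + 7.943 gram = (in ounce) 0.7405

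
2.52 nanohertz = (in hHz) 2.52e-11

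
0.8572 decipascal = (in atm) 8.46e-07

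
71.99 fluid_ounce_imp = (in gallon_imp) 0.4499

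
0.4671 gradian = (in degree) 0.4204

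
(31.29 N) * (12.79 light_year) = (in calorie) 9.049e+17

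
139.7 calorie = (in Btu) 0.554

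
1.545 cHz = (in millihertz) 15.45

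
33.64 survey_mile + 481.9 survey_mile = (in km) 829.7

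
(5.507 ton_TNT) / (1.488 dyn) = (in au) 1.035e+04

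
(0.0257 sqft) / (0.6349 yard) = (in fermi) 4.113e+12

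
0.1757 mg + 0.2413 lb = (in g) 109.5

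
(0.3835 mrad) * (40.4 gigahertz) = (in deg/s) 8.877e+08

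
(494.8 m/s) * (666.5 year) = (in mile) 6.462e+09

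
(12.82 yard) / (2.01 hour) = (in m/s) 0.00162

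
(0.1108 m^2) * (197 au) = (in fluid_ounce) 1.104e+17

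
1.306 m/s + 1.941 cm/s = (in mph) 2.965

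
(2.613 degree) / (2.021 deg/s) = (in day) 1.496e-05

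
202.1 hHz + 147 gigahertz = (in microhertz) 1.47e+17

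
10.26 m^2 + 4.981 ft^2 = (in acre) 0.00265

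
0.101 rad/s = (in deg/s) 5.787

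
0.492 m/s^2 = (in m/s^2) 0.492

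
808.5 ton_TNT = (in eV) 2.111e+31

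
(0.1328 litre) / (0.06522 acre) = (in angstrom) 5032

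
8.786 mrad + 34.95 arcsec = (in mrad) 8.955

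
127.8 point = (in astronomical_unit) 3.014e-13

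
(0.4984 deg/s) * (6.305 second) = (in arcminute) 188.5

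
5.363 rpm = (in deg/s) 32.18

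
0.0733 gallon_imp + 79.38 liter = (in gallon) 21.06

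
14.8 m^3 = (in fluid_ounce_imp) 5.209e+05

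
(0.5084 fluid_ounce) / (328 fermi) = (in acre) 1.133e+04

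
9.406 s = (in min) 0.1568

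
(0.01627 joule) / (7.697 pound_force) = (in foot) 0.001559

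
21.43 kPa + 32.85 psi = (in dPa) 2.479e+06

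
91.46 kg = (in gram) 9.146e+04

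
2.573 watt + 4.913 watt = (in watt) 7.486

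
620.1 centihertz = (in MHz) 6.201e-06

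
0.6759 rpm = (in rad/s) 0.07078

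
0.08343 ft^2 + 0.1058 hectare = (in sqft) 1.139e+04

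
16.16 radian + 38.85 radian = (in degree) 3152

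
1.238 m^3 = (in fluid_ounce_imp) 4.357e+04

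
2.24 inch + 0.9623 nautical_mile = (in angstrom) 1.782e+13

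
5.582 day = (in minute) 8038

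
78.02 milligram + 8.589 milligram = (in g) 0.08661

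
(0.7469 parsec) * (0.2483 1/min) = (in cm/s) 9.538e+15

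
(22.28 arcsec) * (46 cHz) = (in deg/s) 0.002847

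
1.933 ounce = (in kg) 0.0548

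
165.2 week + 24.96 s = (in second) 9.991e+07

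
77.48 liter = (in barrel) 0.4873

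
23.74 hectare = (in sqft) 2.555e+06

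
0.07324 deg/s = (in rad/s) 0.001278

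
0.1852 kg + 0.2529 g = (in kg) 0.1855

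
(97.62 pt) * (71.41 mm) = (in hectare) 2.459e-07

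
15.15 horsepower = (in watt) 1.13e+04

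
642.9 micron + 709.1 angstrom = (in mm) 0.643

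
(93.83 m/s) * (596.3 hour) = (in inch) 7.93e+09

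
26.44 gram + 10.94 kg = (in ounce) 386.8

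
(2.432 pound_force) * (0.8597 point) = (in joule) 0.003281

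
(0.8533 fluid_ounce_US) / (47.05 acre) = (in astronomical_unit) 8.859e-22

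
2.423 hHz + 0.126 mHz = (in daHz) 24.23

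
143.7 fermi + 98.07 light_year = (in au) 6.202e+06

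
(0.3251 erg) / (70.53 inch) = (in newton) 1.815e-08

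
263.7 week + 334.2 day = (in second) 1.884e+08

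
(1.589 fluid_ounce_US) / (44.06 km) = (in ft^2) 1.148e-08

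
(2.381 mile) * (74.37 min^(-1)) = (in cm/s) 4.75e+05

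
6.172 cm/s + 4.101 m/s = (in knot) 8.092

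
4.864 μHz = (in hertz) 4.864e-06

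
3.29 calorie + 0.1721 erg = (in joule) 13.77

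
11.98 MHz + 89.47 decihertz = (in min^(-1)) 7.188e+08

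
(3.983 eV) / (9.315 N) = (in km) 6.851e-23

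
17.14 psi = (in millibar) 1182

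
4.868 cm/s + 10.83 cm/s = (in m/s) 0.157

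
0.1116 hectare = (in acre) 0.2758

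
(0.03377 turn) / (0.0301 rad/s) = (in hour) 0.001958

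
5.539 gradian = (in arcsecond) 1.795e+04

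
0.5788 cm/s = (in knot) 0.01125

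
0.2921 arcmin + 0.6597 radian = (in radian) 0.6598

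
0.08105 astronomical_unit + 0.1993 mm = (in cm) 1.212e+12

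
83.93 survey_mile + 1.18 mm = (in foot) 4.432e+05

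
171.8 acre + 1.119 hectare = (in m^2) 7.064e+05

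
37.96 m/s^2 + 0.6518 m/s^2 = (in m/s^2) 38.61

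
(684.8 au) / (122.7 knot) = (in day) 1.878e+07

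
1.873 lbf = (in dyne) 8.332e+05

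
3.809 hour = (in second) 1.371e+04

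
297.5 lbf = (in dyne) 1.323e+08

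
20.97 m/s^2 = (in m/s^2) 20.97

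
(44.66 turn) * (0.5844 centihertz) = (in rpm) 15.66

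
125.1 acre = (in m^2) 5.063e+05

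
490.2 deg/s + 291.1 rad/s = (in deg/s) 1.717e+04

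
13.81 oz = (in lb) 0.8631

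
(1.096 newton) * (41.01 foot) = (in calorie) 3.274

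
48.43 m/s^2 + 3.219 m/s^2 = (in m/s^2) 51.65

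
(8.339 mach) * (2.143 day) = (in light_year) 5.557e-08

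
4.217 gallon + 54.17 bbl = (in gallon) 2279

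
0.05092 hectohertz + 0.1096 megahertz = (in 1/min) 6.576e+06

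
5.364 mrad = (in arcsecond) 1106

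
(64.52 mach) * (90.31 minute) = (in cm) 1.19e+10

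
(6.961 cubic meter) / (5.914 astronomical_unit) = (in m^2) 7.868e-12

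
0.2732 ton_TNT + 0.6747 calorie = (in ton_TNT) 0.2732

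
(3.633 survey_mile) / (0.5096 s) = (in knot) 2.23e+04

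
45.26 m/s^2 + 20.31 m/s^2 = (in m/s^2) 65.57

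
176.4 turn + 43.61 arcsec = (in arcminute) 3.81e+06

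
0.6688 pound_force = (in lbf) 0.6688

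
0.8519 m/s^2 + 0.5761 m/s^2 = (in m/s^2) 1.428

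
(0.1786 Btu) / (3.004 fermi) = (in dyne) 6.273e+21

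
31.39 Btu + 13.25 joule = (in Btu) 31.4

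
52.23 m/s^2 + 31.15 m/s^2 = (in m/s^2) 83.38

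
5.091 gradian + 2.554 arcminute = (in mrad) 80.71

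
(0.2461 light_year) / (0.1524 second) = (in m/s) 1.528e+16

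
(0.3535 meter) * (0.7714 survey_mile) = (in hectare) 0.04389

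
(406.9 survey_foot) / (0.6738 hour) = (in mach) 0.0001502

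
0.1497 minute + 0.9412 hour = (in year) 0.0001077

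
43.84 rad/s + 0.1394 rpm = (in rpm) 418.8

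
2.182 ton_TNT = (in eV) 5.698e+28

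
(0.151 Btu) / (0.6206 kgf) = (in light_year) 2.767e-15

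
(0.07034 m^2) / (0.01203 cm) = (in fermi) 5.847e+17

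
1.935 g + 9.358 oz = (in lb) 0.5891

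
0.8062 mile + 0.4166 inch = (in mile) 0.8062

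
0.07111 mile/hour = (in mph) 0.07111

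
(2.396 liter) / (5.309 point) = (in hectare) 0.0001279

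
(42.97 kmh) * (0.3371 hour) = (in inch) 5.703e+05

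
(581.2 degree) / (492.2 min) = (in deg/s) 0.01968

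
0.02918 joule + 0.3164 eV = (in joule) 0.02918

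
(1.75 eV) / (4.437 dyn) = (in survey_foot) 2.073e-14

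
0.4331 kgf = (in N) 4.247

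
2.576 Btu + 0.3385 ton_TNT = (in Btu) 1.342e+06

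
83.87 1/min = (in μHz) 1.398e+06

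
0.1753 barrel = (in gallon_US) 7.363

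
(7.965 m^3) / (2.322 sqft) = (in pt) 1.047e+05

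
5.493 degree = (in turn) 0.01526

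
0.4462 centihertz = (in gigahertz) 4.462e-12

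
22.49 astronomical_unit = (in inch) 1.325e+14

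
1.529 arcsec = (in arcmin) 0.02548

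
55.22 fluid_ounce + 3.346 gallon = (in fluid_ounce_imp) 503.3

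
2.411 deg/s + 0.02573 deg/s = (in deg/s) 2.437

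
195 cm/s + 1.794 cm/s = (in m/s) 1.968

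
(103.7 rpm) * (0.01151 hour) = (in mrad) 4.5e+05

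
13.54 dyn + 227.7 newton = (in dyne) 2.277e+07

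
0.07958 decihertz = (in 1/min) 0.4775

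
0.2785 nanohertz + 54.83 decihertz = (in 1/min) 329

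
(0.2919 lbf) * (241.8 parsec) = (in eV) 6.047e+37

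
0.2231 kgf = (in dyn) 2.188e+05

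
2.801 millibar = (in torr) 2.101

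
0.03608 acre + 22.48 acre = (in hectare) 9.112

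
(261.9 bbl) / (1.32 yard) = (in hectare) 0.00345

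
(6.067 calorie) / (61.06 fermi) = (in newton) 4.157e+14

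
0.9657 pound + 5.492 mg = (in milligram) 4.38e+05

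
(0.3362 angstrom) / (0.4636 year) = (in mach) 6.754e-21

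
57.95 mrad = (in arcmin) 199.2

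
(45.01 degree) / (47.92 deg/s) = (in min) 0.01565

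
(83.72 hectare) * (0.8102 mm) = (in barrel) 4266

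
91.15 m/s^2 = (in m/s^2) 91.15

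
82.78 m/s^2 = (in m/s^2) 82.78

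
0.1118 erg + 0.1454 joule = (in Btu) 0.0001378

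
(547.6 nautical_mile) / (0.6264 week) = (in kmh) 9.637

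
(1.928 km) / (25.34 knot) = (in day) 0.001712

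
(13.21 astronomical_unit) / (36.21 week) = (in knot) 1.754e+05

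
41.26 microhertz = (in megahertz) 4.126e-11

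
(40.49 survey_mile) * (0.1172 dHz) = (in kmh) 2749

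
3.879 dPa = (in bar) 3.879e-06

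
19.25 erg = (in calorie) 4.601e-07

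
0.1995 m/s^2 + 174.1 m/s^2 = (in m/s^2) 174.3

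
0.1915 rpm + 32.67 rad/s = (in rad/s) 32.69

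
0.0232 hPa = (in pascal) 2.32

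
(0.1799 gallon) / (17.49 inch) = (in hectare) 1.533e-07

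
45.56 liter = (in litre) 45.56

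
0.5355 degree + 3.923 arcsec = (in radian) 0.009365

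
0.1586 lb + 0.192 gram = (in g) 72.13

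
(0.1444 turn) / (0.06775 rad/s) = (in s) 13.39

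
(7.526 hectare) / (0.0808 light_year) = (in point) 2.791e-07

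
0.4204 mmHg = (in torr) 0.4204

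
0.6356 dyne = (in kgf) 6.481e-07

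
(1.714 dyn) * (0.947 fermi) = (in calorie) 3.879e-21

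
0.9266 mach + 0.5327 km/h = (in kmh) 1136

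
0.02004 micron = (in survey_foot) 6.575e-08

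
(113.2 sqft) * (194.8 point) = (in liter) 722.7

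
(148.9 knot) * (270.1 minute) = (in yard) 1.358e+06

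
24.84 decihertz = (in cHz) 248.4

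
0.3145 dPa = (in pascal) 0.03145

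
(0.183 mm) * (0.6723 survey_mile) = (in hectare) 1.98e-05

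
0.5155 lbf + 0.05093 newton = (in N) 2.344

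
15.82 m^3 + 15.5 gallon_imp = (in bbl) 99.95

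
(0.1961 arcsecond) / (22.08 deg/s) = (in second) 2.467e-06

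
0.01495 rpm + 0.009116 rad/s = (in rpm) 0.102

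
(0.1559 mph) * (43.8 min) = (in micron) 1.832e+08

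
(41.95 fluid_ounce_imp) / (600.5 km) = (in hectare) 1.985e-13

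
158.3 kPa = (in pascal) 1.583e+05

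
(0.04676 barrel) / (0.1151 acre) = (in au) 1.067e-16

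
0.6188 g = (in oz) 0.02183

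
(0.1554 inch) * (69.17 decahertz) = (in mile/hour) 6.107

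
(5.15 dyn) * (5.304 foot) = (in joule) 8.326e-05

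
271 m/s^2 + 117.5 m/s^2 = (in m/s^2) 388.5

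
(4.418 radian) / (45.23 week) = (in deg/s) 9.254e-06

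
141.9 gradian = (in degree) 127.7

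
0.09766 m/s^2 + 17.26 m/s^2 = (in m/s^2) 17.36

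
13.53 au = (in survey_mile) 1.258e+09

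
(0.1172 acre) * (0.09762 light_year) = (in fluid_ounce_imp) 1.542e+22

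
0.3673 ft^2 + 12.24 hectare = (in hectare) 12.24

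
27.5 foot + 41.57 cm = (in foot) 28.86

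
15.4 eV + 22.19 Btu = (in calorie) 5596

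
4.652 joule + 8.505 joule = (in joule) 13.16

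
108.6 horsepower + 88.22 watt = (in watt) 8.107e+04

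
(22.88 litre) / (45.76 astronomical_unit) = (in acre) 8.259e-19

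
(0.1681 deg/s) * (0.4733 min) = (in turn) 0.01326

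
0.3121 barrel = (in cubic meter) 0.04962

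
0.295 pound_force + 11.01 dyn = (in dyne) 1.312e+05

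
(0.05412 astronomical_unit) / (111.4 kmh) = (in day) 3028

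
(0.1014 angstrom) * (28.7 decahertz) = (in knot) 5.657e-09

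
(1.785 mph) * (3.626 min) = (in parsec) 5.626e-15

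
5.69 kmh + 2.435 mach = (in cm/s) 8.307e+04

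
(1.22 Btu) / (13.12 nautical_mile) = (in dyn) 5297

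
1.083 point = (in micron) 382.1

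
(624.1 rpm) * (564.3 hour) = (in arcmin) 4.564e+11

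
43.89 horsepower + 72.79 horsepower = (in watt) 8.701e+04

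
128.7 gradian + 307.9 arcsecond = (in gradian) 128.8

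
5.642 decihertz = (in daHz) 0.05642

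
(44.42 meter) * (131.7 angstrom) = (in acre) 1.446e-10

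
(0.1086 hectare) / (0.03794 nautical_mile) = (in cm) 1546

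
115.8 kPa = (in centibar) 115.8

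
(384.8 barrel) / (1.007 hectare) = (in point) 17.22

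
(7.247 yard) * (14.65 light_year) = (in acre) 2.27e+14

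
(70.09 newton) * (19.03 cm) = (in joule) 13.34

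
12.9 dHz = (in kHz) 0.00129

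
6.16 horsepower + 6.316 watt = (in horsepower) 6.168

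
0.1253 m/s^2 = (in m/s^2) 0.1253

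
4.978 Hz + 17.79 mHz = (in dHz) 49.96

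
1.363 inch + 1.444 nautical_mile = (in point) 7.581e+06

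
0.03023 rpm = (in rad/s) 0.003166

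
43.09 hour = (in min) 2585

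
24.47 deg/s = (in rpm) 4.078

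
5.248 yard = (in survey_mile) 0.002982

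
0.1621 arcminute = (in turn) 7.505e-06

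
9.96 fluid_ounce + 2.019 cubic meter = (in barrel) 12.7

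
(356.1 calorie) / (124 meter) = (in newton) 12.02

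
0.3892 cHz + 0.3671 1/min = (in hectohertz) 0.0001001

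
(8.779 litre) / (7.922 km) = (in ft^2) 1.193e-05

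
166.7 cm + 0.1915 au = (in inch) 1.128e+12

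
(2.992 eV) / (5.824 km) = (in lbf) 1.85e-23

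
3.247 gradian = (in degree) 2.922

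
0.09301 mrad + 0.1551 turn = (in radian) 0.9746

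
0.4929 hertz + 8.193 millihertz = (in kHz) 0.0005011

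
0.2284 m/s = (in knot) 0.444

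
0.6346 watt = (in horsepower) 0.000851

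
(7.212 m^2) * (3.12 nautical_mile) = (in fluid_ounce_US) 1.409e+09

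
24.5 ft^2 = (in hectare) 0.0002276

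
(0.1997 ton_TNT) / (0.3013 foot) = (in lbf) 2.045e+09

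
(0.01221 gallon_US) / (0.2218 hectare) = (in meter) 2.084e-08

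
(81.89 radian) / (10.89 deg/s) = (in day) 0.004987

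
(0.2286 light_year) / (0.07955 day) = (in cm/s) 3.147e+13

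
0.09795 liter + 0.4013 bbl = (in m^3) 0.0639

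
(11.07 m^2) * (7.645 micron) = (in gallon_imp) 0.01862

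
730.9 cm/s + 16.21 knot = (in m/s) 15.65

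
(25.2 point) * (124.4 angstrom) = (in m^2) 1.106e-10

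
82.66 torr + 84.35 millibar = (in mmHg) 145.9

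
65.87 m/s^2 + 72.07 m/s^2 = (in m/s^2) 137.9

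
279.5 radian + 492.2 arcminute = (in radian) 279.6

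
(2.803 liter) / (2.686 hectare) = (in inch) 4.109e-06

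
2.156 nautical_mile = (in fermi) 3.993e+18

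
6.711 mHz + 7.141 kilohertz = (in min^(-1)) 4.285e+05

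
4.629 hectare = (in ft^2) 4.983e+05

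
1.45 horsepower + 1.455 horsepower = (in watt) 2166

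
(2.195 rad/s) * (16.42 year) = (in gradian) 7.236e+10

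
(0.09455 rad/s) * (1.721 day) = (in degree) 8.055e+05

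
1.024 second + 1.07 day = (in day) 1.07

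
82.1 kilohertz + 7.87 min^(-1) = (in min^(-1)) 4.926e+06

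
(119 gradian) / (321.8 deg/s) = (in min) 0.005547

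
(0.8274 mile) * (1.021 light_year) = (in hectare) 1.286e+15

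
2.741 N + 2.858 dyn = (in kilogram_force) 0.2795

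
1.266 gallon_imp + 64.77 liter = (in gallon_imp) 15.51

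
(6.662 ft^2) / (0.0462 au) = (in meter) 8.955e-11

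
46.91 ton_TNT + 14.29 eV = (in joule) 1.963e+11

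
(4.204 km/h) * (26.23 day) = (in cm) 2.647e+08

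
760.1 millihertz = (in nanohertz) 7.601e+08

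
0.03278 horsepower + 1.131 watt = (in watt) 25.58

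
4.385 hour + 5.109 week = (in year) 0.09848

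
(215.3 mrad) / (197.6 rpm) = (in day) 1.204e-07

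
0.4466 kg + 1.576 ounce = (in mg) 4.913e+05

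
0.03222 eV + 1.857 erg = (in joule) 1.857e-07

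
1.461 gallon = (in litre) 5.53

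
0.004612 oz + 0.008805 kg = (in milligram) 8936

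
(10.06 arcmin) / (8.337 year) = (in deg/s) 6.377e-10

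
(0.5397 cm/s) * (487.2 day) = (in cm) 2.272e+07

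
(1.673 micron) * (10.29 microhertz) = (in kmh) 6.197e-11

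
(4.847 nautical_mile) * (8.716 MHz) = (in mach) 2.298e+08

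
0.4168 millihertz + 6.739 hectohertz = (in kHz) 0.6739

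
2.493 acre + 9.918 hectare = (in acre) 27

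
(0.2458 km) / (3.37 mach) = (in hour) 5.95e-05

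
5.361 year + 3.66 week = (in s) 1.713e+08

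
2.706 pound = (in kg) 1.227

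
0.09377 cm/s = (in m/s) 0.0009377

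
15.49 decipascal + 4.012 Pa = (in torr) 0.04171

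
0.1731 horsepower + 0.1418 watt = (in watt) 129.2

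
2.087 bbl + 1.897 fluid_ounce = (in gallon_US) 87.67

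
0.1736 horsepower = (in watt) 129.5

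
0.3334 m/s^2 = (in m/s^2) 0.3334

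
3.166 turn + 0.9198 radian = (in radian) 20.81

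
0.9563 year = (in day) 349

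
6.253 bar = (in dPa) 6.253e+06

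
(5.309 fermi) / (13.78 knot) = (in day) 8.668e-21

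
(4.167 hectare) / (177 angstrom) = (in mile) 1.463e+09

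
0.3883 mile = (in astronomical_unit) 4.177e-09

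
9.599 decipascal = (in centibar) 0.0009599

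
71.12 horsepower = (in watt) 5.303e+04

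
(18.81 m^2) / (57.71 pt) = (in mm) 9.239e+05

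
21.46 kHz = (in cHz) 2.146e+06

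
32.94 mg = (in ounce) 0.001162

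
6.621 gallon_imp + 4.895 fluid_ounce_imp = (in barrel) 0.1902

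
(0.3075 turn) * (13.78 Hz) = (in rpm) 254.2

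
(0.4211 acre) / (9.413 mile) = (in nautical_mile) 6.074e-05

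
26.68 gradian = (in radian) 0.4191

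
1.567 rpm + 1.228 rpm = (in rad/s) 0.2927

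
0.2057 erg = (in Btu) 1.95e-11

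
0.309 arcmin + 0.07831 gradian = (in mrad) 1.32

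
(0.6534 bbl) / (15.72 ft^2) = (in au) 4.755e-13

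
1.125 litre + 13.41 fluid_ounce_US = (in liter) 1.522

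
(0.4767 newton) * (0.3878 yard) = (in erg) 1.69e+06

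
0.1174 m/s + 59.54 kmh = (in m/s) 16.66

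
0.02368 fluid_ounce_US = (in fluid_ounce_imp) 0.02465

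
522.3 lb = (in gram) 2.369e+05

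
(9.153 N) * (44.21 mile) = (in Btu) 617.2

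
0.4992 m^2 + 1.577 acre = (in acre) 1.577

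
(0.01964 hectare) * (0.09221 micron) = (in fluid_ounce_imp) 0.6374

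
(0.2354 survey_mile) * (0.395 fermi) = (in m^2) 1.496e-13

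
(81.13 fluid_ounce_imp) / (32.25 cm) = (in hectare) 7.148e-07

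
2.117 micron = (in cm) 0.0002117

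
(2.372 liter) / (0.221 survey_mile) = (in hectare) 6.669e-10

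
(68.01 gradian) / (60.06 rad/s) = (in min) 0.0002965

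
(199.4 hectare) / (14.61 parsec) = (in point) 1.254e-08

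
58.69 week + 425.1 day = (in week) 119.4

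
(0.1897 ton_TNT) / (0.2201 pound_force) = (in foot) 2.66e+09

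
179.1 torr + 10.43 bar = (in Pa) 1.067e+06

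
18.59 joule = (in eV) 1.16e+20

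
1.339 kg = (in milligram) 1.339e+06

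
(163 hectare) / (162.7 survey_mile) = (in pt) 1.765e+04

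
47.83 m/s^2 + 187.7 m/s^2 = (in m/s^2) 235.5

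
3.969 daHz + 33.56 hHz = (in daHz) 339.6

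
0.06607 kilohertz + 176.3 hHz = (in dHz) 1.77e+05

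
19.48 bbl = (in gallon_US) 818.2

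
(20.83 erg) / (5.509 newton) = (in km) 3.781e-10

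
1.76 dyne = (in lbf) 3.957e-06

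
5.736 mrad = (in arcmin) 19.72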